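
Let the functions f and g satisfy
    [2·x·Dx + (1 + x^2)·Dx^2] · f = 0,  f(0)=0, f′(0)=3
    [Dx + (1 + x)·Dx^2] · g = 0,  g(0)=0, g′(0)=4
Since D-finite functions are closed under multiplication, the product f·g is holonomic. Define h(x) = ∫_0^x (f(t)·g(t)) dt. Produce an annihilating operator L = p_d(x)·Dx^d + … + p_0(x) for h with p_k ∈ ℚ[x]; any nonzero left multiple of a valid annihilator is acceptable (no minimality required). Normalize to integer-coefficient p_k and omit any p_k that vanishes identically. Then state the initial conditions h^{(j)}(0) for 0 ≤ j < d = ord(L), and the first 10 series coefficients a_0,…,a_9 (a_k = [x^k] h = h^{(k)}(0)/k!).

f: a_k = 0, 3, 0, -1, 0, 3/5, 0, -3/7, 0, 1/3, …
g: a_k = 0, 4, -2, 4/3, -1, 4/5, -2/3, 4/7, -1/2, 4/9, …
h₀=f·g: eliminate ⇒ L₀, order ≤ 2·2.
Integrate: L := L₀·Dx.
L = (24 + 44·x + 80·x^2 + 156·x^3 + 120·x^4 + 52·x^5 + 4·x^7)·Dx^2 + (18 + 124·x + 308·x^2 + 484·x^3 + 544·x^4 + 372·x^5 + 140·x^6 + 12·x^7 + 14·x^8)·Dx^3 + (12 + 64·x + 192·x^2 + 312·x^3 + 360·x^4 + 312·x^5 + 192·x^6 + 72·x^7 + 12·x^8 + 8·x^9)·Dx^4 + (5 + 18·x + 37·x^2 + 56·x^3 + 66·x^4 + 60·x^5 + 42·x^6 + 24·x^7 + 9·x^8 + 2·x^9 + x^10)·Dx^5  (order 5).
h: a_k = 0, 0, 0, 4, -3/2, 0, -1/6, 52/105, -11/40, 0, …
ICs: h(0) = 0, h′(0) = 0, h′′(0) = 0, h′′′(0) = 24, h′′′′(0) = -36.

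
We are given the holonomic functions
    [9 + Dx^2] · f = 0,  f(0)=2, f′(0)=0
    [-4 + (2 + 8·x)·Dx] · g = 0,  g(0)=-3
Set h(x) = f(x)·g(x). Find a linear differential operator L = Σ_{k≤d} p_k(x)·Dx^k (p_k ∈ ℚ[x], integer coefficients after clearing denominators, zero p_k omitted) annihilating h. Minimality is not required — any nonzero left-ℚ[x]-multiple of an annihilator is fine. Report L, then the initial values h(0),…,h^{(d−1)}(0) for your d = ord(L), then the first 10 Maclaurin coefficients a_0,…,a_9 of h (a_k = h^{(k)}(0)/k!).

f: a_k = 2, 0, -9, 0, 27/4, 0, -81/40, 0, 729/2240, 0, …
g: a_k = -3, -6, 6, -12, 30, -84, 252, -792, 2574, -8580, …
f·g: L₀ = L_f ⊗_s L_g, ord ≤ 2·1.
L = (21 + 72·x + 144·x^2) + (-4 - 16·x)·Dx + (1 + 8·x + 16·x^2)·Dx^2  (order 2).
h: a_k = -6, -12, 39, 30, -57/4, -201/2, 11223/40, -17937/20, 6875397/2240, -11845851/1120, …
ICs: h(0) = -6, h′(0) = -12.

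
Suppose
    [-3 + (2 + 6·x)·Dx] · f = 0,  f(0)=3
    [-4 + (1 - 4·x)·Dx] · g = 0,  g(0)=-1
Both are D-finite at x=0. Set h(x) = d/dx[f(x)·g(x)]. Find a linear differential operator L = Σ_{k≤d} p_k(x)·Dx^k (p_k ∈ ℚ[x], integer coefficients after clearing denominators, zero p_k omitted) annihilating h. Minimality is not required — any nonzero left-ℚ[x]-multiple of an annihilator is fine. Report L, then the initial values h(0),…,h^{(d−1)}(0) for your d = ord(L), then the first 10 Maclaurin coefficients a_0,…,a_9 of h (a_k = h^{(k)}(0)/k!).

f: a_k = 3, 9/2, -27/8, 81/16, -1215/128, 5103/256, -45927/1024, 216513/2048, -8444007/32768, 42220035/65536, …
g: a_k = -1, -4, -16, -64, -256, -1024, -4096, -16384, -65536, -262144, …
Sym-product of L_f,L_g gives L₀ (≤ ord 1).
Derive L from L₀ (diff closure).
L = (167 + 792·x + 432·x^2) + (-22 - 2·x + 288·x^2 + 288·x^3)·Dx  (order 1).
h: a_k = -33/2, -501/4, -12267/16, -129633/32, -5210835/256, -49886235/512, -932725311/2048, -8519330265/4096, -613771759395/65536, -5453595750615/131072, …
ICs: h(0) = -33/2.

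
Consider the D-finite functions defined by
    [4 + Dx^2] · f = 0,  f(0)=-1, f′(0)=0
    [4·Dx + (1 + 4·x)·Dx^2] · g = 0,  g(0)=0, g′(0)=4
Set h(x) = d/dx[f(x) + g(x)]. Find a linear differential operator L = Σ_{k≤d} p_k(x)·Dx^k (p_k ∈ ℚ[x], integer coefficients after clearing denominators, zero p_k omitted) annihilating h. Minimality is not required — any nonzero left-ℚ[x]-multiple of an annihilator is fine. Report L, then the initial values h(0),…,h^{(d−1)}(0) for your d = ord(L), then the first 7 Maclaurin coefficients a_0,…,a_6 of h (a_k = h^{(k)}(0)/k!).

f: a_k = -1, 0, 2, 0, -2/3, 0, 4/45, …
g: a_k = 0, 4, -8, 64/3, -64, 1024/5, -2048/3, …
Weyl lclm of L_f,L_g ⇒ L₀ (ord ≤ 4).
h₀' ⇒ L via d/dx closure of L₀.
L = (400 + 128·x + 256·x^2) + (36 + 176·x + 192·x^2 + 256·x^3)·Dx + (100 + 32·x + 64·x^2)·Dx^2 + (9 + 44·x + 48·x^2 + 64·x^3)·Dx^3  (order 3).
h: a_k = 4, -12, 64, -776/3, 1024, -61432/15, 16384, …
ICs: h(0) = 4, h′(0) = -12, h′′(0) = 128.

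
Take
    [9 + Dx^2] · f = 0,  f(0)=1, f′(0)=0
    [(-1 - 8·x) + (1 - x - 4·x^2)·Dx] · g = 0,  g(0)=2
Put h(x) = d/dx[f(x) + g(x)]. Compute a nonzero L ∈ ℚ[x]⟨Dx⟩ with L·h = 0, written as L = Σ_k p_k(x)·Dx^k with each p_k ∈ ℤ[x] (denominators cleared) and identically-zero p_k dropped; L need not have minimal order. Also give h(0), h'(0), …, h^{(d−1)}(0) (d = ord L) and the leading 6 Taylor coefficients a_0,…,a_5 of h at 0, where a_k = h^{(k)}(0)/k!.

L = (2358 + 13068·x + 57006·x^2 + 38520·x^3 + 83520·x^4 + 31104·x^5 + 41472·x^6) + (-189 - 1413·x + 1251·x^2 + 4203·x^3 + 5580·x^4 + 11952·x^5 + 12096·x^6 + 13824·x^7)·Dx + (262 + 1452·x + 6334·x^2 + 4280·x^3 + 9280·x^4 + 3456·x^5 + 4608·x^6)·Dx^2 + (-21 - 157·x + 139·x^2 + 467·x^3 + 620·x^4 + 1328·x^5 + 1344·x^6 + 1536·x^7)·Dx^3  (order 3).
h: a_k = 2, 11, 54, 491/2, 650, 86637/40, …
ICs: h(0) = 2, h′(0) = 11, h′′(0) = 108.

f: a_k = 1, 0, -9/2, 0, 27/8, 0, …
g: a_k = 2, 2, 10, 18, 58, 130, …
h₀=f+g: left-lcm gives L₀, ord ≤ 3.
h=h₀': d/dx-closure on L₀ ⇒ L.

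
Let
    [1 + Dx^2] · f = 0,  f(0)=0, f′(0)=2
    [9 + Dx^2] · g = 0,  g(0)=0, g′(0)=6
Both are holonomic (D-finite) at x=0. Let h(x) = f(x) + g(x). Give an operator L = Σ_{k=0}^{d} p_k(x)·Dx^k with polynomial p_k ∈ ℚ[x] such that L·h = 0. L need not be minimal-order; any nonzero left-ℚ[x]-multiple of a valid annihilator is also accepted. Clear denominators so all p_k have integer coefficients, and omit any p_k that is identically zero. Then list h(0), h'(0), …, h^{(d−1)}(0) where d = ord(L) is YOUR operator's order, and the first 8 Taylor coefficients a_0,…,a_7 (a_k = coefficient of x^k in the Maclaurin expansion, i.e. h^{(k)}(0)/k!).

L = 9 + 10·Dx^2 + Dx^4  (order 4).
h: a_k = 0, 8, 0, -28/3, 0, 61/15, 0, -547/630, …
ICs: h(0) = 0, h′(0) = 8, h′′(0) = 0, h′′′(0) = -56.

f: a_k = 0, 2, 0, -1/3, 0, 1/60, 0, -1/2520, …
g: a_k = 0, 6, 0, -9, 0, 81/20, 0, -243/280, …
Weyl lclm of L_f,L_g ⇒ L₀ (ord ≤ 4).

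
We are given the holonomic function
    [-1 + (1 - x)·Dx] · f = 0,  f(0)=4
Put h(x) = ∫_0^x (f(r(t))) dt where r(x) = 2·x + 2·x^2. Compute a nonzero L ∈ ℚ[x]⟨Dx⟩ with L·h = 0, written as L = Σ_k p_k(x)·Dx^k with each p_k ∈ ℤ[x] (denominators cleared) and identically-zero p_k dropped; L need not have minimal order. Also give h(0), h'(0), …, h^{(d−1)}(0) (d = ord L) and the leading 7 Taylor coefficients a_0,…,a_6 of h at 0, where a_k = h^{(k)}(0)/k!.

L = (2 + 4·x)·Dx + (-1 + 2·x + 2·x^2)·Dx^2  (order 2).
h: a_k = 0, 4, 4, 8, 16, 176/5, 80, …
ICs: h(0) = 0, h′(0) = 4.

f: a_k = 4, 4, 4, 4, 4, 4, 4, …
Change of var in L_f (x↦r) gives L₀.
h=∫h₀ ⇒ L = L₀·Dx.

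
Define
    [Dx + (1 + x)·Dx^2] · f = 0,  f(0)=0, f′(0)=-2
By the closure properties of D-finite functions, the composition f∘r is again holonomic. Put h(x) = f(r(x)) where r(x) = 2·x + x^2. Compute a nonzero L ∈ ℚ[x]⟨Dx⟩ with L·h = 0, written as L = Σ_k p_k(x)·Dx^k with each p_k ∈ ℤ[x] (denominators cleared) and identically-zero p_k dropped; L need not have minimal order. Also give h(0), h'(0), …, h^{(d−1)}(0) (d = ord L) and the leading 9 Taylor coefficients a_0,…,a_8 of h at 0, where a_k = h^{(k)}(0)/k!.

f: a_k = 0, -2, 1, -2/3, 1/2, -2/5, 1/3, -2/7, 1/4, …
f∘r: x↦r, Dx↦Dx/r' in L_f ⇒ L₀.
L = Dx + (1 + x)·Dx^2  (order 2).
h: a_k = 0, -4, 2, -4/3, 1, -4/5, 2/3, -4/7, 1/2, …
ICs: h(0) = 0, h′(0) = -4.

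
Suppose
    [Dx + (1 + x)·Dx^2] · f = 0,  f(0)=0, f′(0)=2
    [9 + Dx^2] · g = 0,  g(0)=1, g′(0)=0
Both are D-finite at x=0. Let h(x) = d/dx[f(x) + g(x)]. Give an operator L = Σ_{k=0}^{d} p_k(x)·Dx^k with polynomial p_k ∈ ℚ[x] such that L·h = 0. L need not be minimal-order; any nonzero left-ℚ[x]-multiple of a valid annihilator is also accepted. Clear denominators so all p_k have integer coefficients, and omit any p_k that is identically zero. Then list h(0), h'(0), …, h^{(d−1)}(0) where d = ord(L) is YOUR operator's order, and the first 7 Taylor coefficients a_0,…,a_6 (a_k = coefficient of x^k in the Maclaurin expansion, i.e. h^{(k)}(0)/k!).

f: a_k = 0, 2, -1, 2/3, -1/2, 2/5, -1/3, …
g: a_k = 1, 0, -9/2, 0, 27/8, 0, -81/80, …
f+g: L₀ = lclm(L_f,L_g), ord ≤ 2+2.
Derive L from L₀ (diff closure).
L = (135 + 162·x + 81·x^2) + (99 + 261·x + 243·x^2 + 81·x^3)·Dx + (15 + 18·x + 9·x^2)·Dx^2 + (11 + 29·x + 27·x^2 + 9·x^3)·Dx^3  (order 3).
h: a_k = 2, -11, 2, 23/2, 2, -323/40, 2, …
ICs: h(0) = 2, h′(0) = -11, h′′(0) = 4.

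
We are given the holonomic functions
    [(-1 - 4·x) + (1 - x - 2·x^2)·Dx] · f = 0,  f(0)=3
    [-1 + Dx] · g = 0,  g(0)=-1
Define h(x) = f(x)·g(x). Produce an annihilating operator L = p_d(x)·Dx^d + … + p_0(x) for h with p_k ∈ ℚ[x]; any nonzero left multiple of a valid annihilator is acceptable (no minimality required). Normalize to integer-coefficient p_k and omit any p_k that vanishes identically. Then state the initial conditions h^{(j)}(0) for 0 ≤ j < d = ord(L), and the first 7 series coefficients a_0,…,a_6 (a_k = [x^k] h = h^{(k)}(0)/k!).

f: a_k = 3, 3, 9, 15, 33, 63, 129, …
g: a_k = -1, -1, -1/2, -1/6, -1/24, -1/120, -1/720, …
L₀ := L_f ⊗_s L_g (sym. prod.), ord ≤ 1.
L = (2 + 3·x - 2·x^2) + (-1 + x + 2·x^2)·Dx  (order 1).
h: a_k = -3, -6, -27/2, -26, -425/8, -2103/20, -50737/240, …
ICs: h(0) = -3.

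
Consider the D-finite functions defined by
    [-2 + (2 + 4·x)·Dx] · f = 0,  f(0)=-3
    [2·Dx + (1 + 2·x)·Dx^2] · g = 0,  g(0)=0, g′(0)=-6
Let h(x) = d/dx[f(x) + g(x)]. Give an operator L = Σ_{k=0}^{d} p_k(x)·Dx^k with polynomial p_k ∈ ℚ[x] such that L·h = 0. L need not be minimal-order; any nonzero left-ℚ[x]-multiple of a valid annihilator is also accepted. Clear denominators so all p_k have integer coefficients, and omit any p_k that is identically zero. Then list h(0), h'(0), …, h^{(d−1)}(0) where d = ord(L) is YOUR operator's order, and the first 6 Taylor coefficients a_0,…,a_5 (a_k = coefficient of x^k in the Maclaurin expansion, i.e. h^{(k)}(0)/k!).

L = 2 + (5 + 10·x)·Dx + (1 + 4·x + 4·x^2)·Dx^2  (order 2).
h: a_k = -9, 15, -57/2, 111/2, -873/8, 1725/8, …
ICs: h(0) = -9, h′(0) = 15.

f: a_k = -3, -3, 3/2, -3/2, 15/8, -21/8, …
g: a_k = 0, -6, 6, -8, 12, -96/5, …
h₀=f+g: left-lcm gives L₀, ord ≤ 3.
h₀' ⇒ L via d/dx closure of L₀.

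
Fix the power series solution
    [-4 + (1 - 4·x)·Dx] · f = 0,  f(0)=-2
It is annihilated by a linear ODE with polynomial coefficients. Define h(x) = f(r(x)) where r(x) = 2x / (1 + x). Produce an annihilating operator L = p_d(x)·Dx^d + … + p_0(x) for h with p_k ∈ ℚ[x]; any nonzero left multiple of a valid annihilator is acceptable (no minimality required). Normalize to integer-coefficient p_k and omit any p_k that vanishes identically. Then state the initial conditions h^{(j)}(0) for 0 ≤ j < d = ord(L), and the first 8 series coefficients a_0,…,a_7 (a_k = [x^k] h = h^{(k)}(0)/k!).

L = 8 + (-1 + 6·x + 7·x^2)·Dx  (order 1).
h: a_k = -2, -16, -112, -784, -5488, -38416, -268912, -1882384, …
ICs: h(0) = -2.

f: a_k = -2, -8, -32, -128, -512, -2048, -8192, -32768, …
L₀ from L_f via x↦r, Dx↦r'^{-1}Dx.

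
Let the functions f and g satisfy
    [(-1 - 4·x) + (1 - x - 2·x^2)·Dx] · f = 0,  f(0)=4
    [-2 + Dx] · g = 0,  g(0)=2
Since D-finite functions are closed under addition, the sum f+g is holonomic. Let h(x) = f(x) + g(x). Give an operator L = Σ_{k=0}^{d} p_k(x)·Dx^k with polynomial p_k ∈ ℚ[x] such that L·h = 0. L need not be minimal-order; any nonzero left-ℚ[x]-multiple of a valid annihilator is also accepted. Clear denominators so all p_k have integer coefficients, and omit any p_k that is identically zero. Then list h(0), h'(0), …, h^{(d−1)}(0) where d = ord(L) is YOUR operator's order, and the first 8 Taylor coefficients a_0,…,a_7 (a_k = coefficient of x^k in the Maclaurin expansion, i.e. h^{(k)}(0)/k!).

f: a_k = 4, 4, 12, 20, 44, 84, 172, 340, …
g: a_k = 2, 4, 4, 8/3, 4/3, 8/15, 8/45, 16/315, …
Weyl lclm of L_f,L_g ⇒ L₀ (ord ≤ 2).
L = (-8 - 12·x - 72·x^2 - 32·x^3) + (2 + 20·x + 36·x^2 - 16·x^3 - 16·x^4)·Dx + (1 - 7·x + 16·x^3 + 8·x^4)·Dx^2  (order 2).
h: a_k = 6, 8, 16, 68/3, 136/3, 1268/15, 7748/45, 107116/315, …
ICs: h(0) = 6, h′(0) = 8.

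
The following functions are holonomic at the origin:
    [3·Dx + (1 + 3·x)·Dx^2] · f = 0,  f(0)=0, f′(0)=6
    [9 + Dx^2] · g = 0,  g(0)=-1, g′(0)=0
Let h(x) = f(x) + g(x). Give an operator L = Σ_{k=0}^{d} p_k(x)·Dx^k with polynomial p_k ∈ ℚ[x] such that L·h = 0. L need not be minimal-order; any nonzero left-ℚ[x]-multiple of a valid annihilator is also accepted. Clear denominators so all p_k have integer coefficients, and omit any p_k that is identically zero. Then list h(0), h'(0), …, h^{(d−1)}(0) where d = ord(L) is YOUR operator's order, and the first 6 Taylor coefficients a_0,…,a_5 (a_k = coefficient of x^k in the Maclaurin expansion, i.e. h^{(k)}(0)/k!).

f: a_k = 0, 6, -9, 18, -81/2, 486/5, …
g: a_k = -1, 0, 9/2, 0, -27/8, 0, …
h₀=f+g: left-lcm gives L₀, ord ≤ 4.
L = (63 + 54·x + 81·x^2)·Dx + (9 + 45·x + 81·x^2 + 81·x^3)·Dx^2 + (7 + 6·x + 9·x^2)·Dx^3 + (1 + 5·x + 9·x^2 + 9·x^3)·Dx^4  (order 4).
h: a_k = -1, 6, -9/2, 18, -351/8, 486/5, …
ICs: h(0) = -1, h′(0) = 6, h′′(0) = -9, h′′′(0) = 108.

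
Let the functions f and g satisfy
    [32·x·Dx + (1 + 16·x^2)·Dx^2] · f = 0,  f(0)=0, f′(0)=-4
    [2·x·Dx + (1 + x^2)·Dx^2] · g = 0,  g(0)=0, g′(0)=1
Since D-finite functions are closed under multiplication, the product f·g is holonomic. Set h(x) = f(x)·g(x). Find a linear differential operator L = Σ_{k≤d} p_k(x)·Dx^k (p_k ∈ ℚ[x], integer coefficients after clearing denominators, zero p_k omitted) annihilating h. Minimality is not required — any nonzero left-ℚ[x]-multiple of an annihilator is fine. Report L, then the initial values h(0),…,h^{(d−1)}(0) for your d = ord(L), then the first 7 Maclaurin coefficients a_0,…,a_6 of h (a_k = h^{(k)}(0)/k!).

f: a_k = 0, -4, 0, 64/3, 0, -1024/5, 0, …
g: a_k = 0, 1, 0, -1/3, 0, 1/5, 0, …
h₀=f·g: eliminate ⇒ L₀, order ≤ 2·2.
L = (-384·x - 10880·x^3 - 16384·x^5 + 34816·x^7 + 98304·x^9)·Dx + (-68 - 3916·x^2 - 19584·x^4 - 14336·x^6 + 121856·x^8 + 147456·x^10)·Dx^2 + (-136·x - 2632·x^3 - 6528·x^5 + 16448·x^7 + 69632·x^9 + 49152·x^11)·Dx^3 + (-1 - 34·x^2 - 305·x^4 + 4880·x^8 + 8704·x^10 + 4096·x^12)·Dx^4  (order 4).
h: a_k = 0, 0, -4, 0, 68/3, 0, -9572/45, …
ICs: h(0) = 0, h′(0) = 0, h′′(0) = -8, h′′′(0) = 0.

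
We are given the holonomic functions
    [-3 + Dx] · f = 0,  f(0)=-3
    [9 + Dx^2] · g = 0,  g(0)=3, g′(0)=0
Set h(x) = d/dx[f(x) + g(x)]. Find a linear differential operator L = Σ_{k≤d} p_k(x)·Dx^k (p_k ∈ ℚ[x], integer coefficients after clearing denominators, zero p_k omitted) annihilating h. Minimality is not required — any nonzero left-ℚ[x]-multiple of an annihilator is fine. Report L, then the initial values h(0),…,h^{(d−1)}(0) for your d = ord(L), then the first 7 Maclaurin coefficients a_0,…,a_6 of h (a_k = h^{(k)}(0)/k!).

L = 27 - 9·Dx + 3·Dx^2 - Dx^3  (order 3).
h: a_k = -9, -54, -81/2, 0, -243/8, -729/20, -729/80, …
ICs: h(0) = -9, h′(0) = -54, h′′(0) = -81.

f: a_k = -3, -9, -27/2, -27/2, -81/8, -243/40, -243/80, …
g: a_k = 3, 0, -27/2, 0, 81/8, 0, -243/80, …
f+g: L₀ = lclm(L_f,L_g), ord ≤ 1+2.
h=h₀': d/dx-closure on L₀ ⇒ L.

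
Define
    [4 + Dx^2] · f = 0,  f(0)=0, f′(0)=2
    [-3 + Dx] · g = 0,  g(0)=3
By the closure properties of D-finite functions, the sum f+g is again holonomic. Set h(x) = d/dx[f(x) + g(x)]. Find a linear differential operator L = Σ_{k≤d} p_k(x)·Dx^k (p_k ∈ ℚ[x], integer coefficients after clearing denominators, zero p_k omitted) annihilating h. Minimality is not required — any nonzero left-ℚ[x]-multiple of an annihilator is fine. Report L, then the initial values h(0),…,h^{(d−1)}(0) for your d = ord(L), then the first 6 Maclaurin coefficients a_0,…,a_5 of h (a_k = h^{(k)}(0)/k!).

f: a_k = 0, 2, 0, -4/3, 0, 4/15, …
g: a_k = 3, 9, 27/2, 27/2, 81/8, 243/40, …
Weyl lclm of L_f,L_g ⇒ L₀ (ord ≤ 3).
h₀' ⇒ L via d/dx closure of L₀.
L = 12 - 4·Dx + 3·Dx^2 - Dx^3  (order 3).
h: a_k = 11, 27, 73/2, 81/2, 761/24, 729/40, …
ICs: h(0) = 11, h′(0) = 27, h′′(0) = 73.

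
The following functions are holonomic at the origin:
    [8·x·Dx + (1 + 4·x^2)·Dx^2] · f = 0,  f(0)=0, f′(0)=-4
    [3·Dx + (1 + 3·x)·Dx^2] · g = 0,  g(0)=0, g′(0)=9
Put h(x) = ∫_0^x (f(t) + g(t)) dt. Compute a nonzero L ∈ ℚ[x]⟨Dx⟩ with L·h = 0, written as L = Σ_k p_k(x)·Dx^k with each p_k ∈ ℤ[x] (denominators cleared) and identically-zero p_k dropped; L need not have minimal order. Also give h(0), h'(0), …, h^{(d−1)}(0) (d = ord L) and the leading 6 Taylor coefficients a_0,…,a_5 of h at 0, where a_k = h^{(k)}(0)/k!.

f: a_k = 0, -4, 0, 16/3, 0, -64/5, …
g: a_k = 0, 9, -27/2, 27, -243/4, 729/5, …
Sum ⇒ L₀ = lclm(L_f,L_g) in ℚ(x)⟨Dx⟩.
h=∫₀ˣh₀: take L = L₀·Dx.
L = (-24 - 216·x + 288·x^2 + 288·x^3)·Dx^2 + (-26 - 48·x - 120·x^2 + 576·x^3 + 576·x^4)·Dx^3 + (-3 - x + 24·x^2 + 32·x^3 + 144·x^4 + 144·x^5)·Dx^4  (order 4).
h: a_k = 0, 0, 5/2, -9/2, 97/12, -243/20, …
ICs: h(0) = 0, h′(0) = 0, h′′(0) = 5, h′′′(0) = -27.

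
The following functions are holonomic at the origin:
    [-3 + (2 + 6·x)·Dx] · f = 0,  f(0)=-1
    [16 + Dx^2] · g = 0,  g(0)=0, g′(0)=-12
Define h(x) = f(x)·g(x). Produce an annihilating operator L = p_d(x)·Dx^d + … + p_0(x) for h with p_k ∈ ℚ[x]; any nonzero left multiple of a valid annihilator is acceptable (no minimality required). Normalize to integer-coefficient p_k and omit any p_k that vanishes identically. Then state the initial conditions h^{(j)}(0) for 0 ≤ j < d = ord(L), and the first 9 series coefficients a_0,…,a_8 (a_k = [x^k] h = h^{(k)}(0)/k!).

f: a_k = -1, -3/2, 9/8, -27/16, 405/128, -1701/256, 15309/1024, -72171/2048, 2814669/32768, …
g: a_k = 0, -12, 0, 32, 0, -128/5, 0, 1024/105, 0, …
L₀ := L_f ⊗_s L_g (sym. prod.), ord ≤ 2.
L = (91 + 384·x + 576·x^2) + (-12 - 36·x)·Dx + (4 + 24·x + 36·x^2)·Dx^2  (order 2).
h: a_k = 0, 12, 18, -91/2, -111/4, 3781/160, 20523/320, -3137023/26880, 855943/3584, …
ICs: h(0) = 0, h′(0) = 12.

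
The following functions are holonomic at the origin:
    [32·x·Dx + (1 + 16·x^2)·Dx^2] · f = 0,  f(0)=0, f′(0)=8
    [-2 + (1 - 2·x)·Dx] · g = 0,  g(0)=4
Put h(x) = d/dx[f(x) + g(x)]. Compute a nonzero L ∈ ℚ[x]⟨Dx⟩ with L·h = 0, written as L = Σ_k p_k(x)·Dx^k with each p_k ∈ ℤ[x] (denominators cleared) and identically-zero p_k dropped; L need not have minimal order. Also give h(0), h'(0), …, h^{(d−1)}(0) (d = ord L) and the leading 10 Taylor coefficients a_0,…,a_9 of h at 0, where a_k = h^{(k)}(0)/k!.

f: a_k = 0, 8, 0, -128/3, 0, 2048/5, 0, -32768/7, 0, 524288/9, …
g: a_k = 4, 8, 16, 32, 64, 128, 256, 512, 1024, 2048, …
f+g: L₀ = lclm(L_f,L_g), ord ≤ 2+1.
Differentiate: ansatz ord ≤ ord L₀ ⇒ L.
L = (32 - 256·x - 1536·x^2) + (-14 + 32·x + 160·x^2 - 1536·x^3)·Dx + (1 + 6·x + 96·x^3 - 256·x^4)·Dx^2  (order 2).
h: a_k = 16, 32, -32, 256, 2688, 1536, -29184, 8192, 542720, 40960, …
ICs: h(0) = 16, h′(0) = 32.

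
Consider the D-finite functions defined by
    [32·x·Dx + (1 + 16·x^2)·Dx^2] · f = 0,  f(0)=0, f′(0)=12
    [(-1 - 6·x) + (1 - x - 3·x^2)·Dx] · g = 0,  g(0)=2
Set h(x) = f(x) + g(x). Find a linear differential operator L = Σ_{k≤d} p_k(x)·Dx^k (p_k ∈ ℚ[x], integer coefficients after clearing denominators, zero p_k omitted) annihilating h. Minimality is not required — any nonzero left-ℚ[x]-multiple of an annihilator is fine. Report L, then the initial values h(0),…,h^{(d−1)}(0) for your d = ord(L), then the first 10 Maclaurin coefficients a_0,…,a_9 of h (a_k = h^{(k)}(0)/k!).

L = (128 - 512·x - 10560·x^2 - 25344·x^3 - 95904·x^4 - 41472·x^6)·Dx + (-37 - 208·x + 206·x^2 - 1476·x^3 - 24336·x^4 - 66528·x^5 - 6912·x^6 - 41472·x^7)·Dx^2 + (4 + 21·x + 198·x^2 + 90·x^3 + 1775·x^4 - 4080·x^5 - 6336·x^6 - 2304·x^7 - 6912·x^8)·Dx^3  (order 3).
h: a_k = 2, 14, 8, -50, 38, 3472/5, 194, -46114/7, 1016, 269098/3, …
ICs: h(0) = 2, h′(0) = 14, h′′(0) = 16.

f: a_k = 0, 12, 0, -64, 0, 3072/5, 0, -49152/7, 0, 262144/3, …
g: a_k = 2, 2, 8, 14, 38, 80, 194, 434, 1016, 2318, …
L₀ := lclm(L_f,L_g); ord L₀ ≤ 2+1.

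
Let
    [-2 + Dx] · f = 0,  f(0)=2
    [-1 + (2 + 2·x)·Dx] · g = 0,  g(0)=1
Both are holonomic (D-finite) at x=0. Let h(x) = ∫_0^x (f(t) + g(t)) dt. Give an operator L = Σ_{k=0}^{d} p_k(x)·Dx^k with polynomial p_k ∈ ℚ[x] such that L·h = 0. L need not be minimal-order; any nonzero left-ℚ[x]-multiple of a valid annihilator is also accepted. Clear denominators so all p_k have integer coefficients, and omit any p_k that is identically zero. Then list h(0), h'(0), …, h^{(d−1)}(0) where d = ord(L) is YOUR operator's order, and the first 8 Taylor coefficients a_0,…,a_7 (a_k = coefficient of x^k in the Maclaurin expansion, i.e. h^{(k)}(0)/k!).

f: a_k = 2, 4, 4, 8/3, 4/3, 8/15, 8/45, 16/315, …
g: a_k = 1, 1/2, -1/8, 1/16, -5/128, 7/256, -21/1024, 33/2048, …
L₀ := lclm(L_f,L_g); ord L₀ ≤ 1+1.
Integrate: L := L₀·Dx.
L = (10 + 8·x)·Dx + (-17 - 32·x - 16·x^2)·Dx^2 + (6 + 14·x + 8·x^2)·Dx^3  (order 3).
h: a_k = 0, 3, 9/4, 31/24, 131/192, 497/1920, 2153/23040, 7247/322560, …
ICs: h(0) = 0, h′(0) = 3, h′′(0) = 9/2.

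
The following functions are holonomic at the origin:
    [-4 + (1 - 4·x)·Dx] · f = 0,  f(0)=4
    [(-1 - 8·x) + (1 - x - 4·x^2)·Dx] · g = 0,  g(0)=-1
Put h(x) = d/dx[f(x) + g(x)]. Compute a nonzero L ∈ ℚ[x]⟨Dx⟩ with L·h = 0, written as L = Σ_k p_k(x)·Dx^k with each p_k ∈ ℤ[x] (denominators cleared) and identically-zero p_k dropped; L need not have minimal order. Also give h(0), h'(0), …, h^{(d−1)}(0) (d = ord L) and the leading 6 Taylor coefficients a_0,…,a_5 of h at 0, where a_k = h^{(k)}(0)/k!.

f: a_k = 4, 16, 64, 256, 1024, 4096, …
g: a_k = -1, -1, -5, -9, -29, -65, …
h₀=f+g: left-lcm gives L₀, ord ≤ 2.
Derive L from L₀ (diff closure).
L = (264 - 384·x + 6912·x^2 - 6144·x^3 + 6144·x^4) + (-21 - 264·x - 96·x^2 + 4608·x^3 - 5376·x^4 + 6144·x^5)·Dx + (-1 + 41·x - 228·x^2 + 288·x^3 + 256·x^4 - 768·x^5 + 1024·x^6)·Dx^2  (order 2).
h: a_k = 15, 118, 741, 3980, 20155, 97218, …
ICs: h(0) = 15, h′(0) = 118.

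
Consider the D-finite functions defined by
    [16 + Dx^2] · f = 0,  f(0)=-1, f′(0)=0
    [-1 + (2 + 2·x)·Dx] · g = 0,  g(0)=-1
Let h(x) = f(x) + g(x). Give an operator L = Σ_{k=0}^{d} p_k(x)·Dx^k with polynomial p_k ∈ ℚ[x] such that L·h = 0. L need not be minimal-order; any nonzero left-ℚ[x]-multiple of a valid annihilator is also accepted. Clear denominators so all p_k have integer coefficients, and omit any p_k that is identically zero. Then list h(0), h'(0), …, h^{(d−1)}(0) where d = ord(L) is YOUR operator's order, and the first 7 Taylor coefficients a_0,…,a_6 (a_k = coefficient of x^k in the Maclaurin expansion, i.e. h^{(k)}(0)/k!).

L = (-1072 - 2048·x - 1024·x^2) + (2016 + 6112·x + 6144·x^2 + 2048·x^3)·Dx + (-67 - 128·x - 64·x^2)·Dx^2 + (126 + 382·x + 384·x^2 + 128·x^3)·Dx^3  (order 3).
h: a_k = -2, -1/2, 65/8, -1/16, -4081/384, -7/256, 263089/46080, …
ICs: h(0) = -2, h′(0) = -1/2, h′′(0) = 65/4.

f: a_k = -1, 0, 8, 0, -32/3, 0, 256/45, …
g: a_k = -1, -1/2, 1/8, -1/16, 5/128, -7/256, 21/1024, …
h₀=f+g: left-lcm gives L₀, ord ≤ 3.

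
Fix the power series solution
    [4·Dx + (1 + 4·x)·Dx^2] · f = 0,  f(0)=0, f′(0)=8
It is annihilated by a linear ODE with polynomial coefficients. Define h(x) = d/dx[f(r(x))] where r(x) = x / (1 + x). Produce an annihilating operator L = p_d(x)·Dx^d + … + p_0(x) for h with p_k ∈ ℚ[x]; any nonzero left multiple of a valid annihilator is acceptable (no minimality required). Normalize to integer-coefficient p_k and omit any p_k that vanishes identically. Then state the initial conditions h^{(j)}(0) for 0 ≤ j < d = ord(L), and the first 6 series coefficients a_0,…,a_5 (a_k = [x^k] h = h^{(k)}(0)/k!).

L = (6 + 10·x) + (1 + 6·x + 5·x^2)·Dx  (order 1).
h: a_k = 8, -48, 248, -1248, 6248, -31248, …
ICs: h(0) = 8.

f: a_k = 0, 8, -16, 128/3, -128, 2048/5, …
f∘r: x↦r, Dx↦Dx/r' in L_f ⇒ L₀.
Derive L from L₀ (diff closure).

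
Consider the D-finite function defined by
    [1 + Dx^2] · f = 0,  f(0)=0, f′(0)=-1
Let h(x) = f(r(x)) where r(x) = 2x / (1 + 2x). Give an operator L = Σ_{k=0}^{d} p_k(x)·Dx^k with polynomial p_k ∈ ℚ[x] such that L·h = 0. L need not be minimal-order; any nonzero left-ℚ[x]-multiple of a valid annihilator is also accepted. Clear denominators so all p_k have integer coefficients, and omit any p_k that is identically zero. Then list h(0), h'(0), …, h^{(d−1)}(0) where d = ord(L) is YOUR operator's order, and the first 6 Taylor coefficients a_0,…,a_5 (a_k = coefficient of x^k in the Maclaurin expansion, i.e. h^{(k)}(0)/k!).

f: a_k = 0, -1, 0, 1/6, 0, -1/120, …
f∘r: x↦r, Dx↦Dx/r' in L_f ⇒ L₀.
L = 4 + (4 + 24·x + 48·x^2 + 32·x^3)·Dx + (1 + 8·x + 24·x^2 + 32·x^3 + 16·x^4)·Dx^2  (order 2).
h: a_k = 0, -2, 4, -20/3, 8, -4/15, …
ICs: h(0) = 0, h′(0) = -2.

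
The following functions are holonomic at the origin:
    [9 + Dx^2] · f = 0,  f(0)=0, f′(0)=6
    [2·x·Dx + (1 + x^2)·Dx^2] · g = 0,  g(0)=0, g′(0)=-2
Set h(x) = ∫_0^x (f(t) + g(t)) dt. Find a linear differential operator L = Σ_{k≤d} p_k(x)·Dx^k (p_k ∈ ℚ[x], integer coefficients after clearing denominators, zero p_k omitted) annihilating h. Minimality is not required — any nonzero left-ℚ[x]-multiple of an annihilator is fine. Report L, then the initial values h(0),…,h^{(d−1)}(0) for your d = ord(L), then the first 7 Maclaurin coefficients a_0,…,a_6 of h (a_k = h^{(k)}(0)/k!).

L = (-54·x + 540·x^3 + 162·x^5)·Dx^2 + (63 + 279·x^2 + 297·x^4 + 81·x^6)·Dx^3 + (-6·x + 60·x^3 + 18·x^5)·Dx^4 + (7 + 31·x^2 + 33·x^4 + 9·x^6)·Dx^5  (order 5).
h: a_k = 0, 0, 2, 0, -25/12, 0, 73/120, …
ICs: h(0) = 0, h′(0) = 0, h′′(0) = 4, h′′′(0) = 0, h′′′′(0) = -50.

f: a_k = 0, 6, 0, -9, 0, 81/20, 0, …
g: a_k = 0, -2, 0, 2/3, 0, -2/5, 0, …
Weyl lclm of L_f,L_g ⇒ L₀ (ord ≤ 4).
Integrate: L := L₀·Dx.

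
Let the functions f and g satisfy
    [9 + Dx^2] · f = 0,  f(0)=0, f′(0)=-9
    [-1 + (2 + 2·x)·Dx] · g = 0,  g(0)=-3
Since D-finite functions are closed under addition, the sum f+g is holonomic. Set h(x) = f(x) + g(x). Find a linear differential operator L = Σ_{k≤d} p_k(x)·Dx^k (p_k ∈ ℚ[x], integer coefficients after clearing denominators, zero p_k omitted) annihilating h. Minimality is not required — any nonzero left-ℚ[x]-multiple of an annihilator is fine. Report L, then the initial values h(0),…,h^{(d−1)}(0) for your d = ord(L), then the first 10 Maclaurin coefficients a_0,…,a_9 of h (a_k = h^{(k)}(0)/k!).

L = (-351 - 648·x - 324·x^2) + (630 + 1926·x + 1944·x^2 + 648·x^3)·Dx + (-39 - 72·x - 36·x^2)·Dx^2 + (70 + 214·x + 216·x^2 + 72·x^3)·Dx^3  (order 3).
h: a_k = -3, -21/2, 3/8, 213/16, 15/128, -7881/1280, 63/1024, 89847/71680, 1287/32768, -448323/2293760, …
ICs: h(0) = -3, h′(0) = -21/2, h′′(0) = 3/4.

f: a_k = 0, -9, 0, 27/2, 0, -243/40, 0, 729/560, 0, -729/4480, …
g: a_k = -3, -3/2, 3/8, -3/16, 15/128, -21/256, 63/1024, -99/2048, 1287/32768, -2145/65536, …
f+g: L₀ = lclm(L_f,L_g), ord ≤ 2+1.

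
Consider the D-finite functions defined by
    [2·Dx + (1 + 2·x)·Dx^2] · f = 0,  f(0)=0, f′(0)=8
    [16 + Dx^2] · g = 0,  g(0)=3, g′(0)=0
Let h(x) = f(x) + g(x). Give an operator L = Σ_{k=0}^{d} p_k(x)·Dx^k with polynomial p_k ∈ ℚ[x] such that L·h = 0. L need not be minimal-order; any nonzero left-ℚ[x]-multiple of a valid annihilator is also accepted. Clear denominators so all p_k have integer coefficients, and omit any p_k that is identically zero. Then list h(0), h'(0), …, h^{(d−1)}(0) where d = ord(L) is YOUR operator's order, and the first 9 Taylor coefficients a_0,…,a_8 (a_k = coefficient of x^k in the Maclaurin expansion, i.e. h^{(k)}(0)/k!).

L = (160 + 256·x + 256·x^2)·Dx + (48 + 224·x + 384·x^2 + 256·x^3)·Dx^2 + (10 + 16·x + 16·x^2)·Dx^3 + (3 + 14·x + 24·x^2 + 16·x^3)·Dx^4  (order 4).
h: a_k = 3, 8, -32, 32/3, 16, 128/5, -896/15, 512/7, -12928/105, …
ICs: h(0) = 3, h′(0) = 8, h′′(0) = -64, h′′′(0) = 64.

f: a_k = 0, 8, -8, 32/3, -16, 128/5, -128/3, 512/7, -128, …
g: a_k = 3, 0, -24, 0, 32, 0, -256/15, 0, 512/105, …
Sum ⇒ L₀ = lclm(L_f,L_g) in ℚ(x)⟨Dx⟩.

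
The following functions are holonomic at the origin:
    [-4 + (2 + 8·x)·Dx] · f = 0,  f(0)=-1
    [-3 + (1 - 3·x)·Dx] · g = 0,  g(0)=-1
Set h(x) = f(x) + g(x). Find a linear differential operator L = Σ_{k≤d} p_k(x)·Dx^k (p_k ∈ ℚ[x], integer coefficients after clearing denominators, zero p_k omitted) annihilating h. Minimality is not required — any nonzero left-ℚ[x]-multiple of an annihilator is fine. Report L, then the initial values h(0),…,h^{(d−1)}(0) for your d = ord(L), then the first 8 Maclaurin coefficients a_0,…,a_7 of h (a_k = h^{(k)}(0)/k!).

f: a_k = -1, -2, 2, -4, 10, -28, 84, -264, …
g: a_k = -1, -3, -9, -27, -81, -243, -729, -2187, …
L₀ := lclm(L_f,L_g); ord L₀ ≤ 1+1.
L = (48 + 108·x) + (-22 - 120·x - 324·x^2)·Dx + (1 + 19·x + 6·x^2 - 216·x^3)·Dx^2  (order 2).
h: a_k = -2, -5, -7, -31, -71, -271, -645, -2451, …
ICs: h(0) = -2, h′(0) = -5.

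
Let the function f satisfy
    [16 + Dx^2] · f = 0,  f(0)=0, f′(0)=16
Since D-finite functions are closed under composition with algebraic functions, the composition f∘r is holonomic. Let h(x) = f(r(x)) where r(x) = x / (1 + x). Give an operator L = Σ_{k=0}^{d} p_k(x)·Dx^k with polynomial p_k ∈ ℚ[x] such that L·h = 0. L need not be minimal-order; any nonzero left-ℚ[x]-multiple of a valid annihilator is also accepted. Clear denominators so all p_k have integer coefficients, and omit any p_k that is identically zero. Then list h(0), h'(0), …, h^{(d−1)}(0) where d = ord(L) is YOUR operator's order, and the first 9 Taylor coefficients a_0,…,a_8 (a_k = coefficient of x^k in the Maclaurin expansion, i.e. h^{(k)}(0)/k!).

f: a_k = 0, 16, 0, -128/3, 0, 512/15, 0, -4096/315, 0, …
L₀ from L_f via x↦r, Dx↦r'^{-1}Dx.
L = 16 + (2 + 6·x + 6·x^2 + 2·x^3)·Dx + (1 + 4·x + 6·x^2 + 4·x^3 + x^4)·Dx^2  (order 2).
h: a_k = 0, 16, -16, -80/3, 112, -3088/15, 240, -39376/315, -10064/45, …
ICs: h(0) = 0, h′(0) = 16.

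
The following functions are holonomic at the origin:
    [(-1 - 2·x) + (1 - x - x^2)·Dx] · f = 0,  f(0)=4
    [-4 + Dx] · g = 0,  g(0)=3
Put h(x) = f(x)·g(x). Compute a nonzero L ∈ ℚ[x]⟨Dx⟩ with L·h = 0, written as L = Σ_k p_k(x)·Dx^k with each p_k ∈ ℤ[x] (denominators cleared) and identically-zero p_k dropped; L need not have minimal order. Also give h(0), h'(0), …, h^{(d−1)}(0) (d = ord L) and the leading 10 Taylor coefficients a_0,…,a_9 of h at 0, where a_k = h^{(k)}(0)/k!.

L = (5 - 2·x - 4·x^2) + (-1 + x + x^2)·Dx  (order 1).
h: a_k = 12, 60, 168, 356, 652, 5552/5, 5492/3, 312908/105, 507176/105, 1055564/135, …
ICs: h(0) = 12.

f: a_k = 4, 4, 8, 12, 20, 32, 52, 84, 136, 220, …
g: a_k = 3, 12, 24, 32, 32, 128/5, 256/15, 1024/105, 512/105, 2048/945, …
Product ⇒ symmetric product L₀, ord ≤ 1.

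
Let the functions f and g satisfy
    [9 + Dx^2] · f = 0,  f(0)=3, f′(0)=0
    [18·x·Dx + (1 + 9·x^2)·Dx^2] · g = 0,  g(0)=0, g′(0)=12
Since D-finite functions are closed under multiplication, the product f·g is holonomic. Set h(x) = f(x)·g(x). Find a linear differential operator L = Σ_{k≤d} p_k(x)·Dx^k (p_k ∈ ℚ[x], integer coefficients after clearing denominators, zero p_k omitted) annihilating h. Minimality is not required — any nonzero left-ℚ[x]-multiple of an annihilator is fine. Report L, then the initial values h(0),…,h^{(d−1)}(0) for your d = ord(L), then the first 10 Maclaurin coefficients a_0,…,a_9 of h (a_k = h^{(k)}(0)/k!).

L = (810 + 18954·x^2 + 72171·x^4 + 236196·x^6 + 531441·x^8) + (972·x + 14580·x^3 + 78732·x^5 + 236196·x^7)·Dx + (108 + 2592·x^2 + 13122·x^4 + 52488·x^6 + 118098·x^8)·Dx^2 + (108·x + 1620·x^3 + 8748·x^5 + 26244·x^7)·Dx^3 + (2 + 54·x^2 + 567·x^4 + 2916·x^6 + 6561·x^8)·Dx^4  (order 4).
h: a_k = 0, 36, 0, -270, 0, 11907/10, 0, -948429/140, 0, 50622489/1120, …
ICs: h(0) = 0, h′(0) = 36, h′′(0) = 0, h′′′(0) = -1620.

f: a_k = 3, 0, -27/2, 0, 81/8, 0, -243/80, 0, 2187/4480, 0, …
g: a_k = 0, 12, 0, -36, 0, 972/5, 0, -8748/7, 0, 8748, …
L₀ := L_f ⊗_s L_g (sym. prod.), ord ≤ 4.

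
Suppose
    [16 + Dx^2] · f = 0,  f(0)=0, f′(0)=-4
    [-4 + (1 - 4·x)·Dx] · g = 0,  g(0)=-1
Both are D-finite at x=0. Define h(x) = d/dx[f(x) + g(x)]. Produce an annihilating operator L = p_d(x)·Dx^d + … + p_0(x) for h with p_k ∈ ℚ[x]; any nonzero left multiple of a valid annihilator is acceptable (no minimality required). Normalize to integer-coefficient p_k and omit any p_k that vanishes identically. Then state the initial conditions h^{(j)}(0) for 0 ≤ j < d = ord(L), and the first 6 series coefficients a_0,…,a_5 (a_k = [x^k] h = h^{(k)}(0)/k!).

f: a_k = 0, -4, 0, 32/3, 0, -128/15, …
g: a_k = -1, -4, -16, -64, -256, -1024, …
Weyl lclm of L_f,L_g ⇒ L₀ (ord ≤ 3).
h=h₀': d/dx-closure on L₀ ⇒ L.
L = (1664 - 1024·x + 2048·x^2) + (-112 + 576·x - 768·x^2 + 1024·x^3)·Dx + (104 - 64·x + 128·x^2)·Dx^2 + (-7 + 36·x - 48·x^2 + 64·x^3)·Dx^3  (order 3).
h: a_k = -8, -32, -160, -1024, -15488/3, -24576, …
ICs: h(0) = -8, h′(0) = -32, h′′(0) = -320.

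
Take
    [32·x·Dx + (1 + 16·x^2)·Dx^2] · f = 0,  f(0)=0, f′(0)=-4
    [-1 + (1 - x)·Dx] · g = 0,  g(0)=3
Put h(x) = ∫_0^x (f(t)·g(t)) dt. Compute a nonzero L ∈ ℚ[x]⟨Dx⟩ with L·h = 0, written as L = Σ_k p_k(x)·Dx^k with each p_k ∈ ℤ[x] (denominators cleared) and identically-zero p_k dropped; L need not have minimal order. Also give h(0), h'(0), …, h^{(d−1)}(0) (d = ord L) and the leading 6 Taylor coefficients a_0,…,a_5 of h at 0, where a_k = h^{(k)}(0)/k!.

f: a_k = 0, -4, 0, 64/3, 0, -1024/5, …
g: a_k = 3, 3, 3, 3, 3, 3, …
Product ⇒ symmetric product L₀, ord ≤ 2.
∫: right-multiply L₀ by Dx.
L = 32·x·Dx + (2 - 32·x + 64·x^2)·Dx^2 + (-1 + x - 16·x^2 + 16·x^3)·Dx^3  (order 3).
h: a_k = 0, 0, -6, -4, 13, 52/5, …
ICs: h(0) = 0, h′(0) = 0, h′′(0) = -12.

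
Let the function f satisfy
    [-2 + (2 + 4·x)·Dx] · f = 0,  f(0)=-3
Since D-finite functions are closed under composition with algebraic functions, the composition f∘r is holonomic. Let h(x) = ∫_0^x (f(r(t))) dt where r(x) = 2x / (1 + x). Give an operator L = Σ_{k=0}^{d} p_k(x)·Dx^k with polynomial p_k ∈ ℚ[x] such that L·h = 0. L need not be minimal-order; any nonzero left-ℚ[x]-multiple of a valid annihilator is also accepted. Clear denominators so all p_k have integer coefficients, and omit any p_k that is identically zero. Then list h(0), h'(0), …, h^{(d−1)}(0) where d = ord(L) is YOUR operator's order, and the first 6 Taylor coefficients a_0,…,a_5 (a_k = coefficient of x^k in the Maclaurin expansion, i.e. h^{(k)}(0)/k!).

L = -2·Dx + (1 + 6·x + 5·x^2)·Dx^2  (order 2).
h: a_k = 0, -3, -3, 4, -15/2, 18, …
ICs: h(0) = 0, h′(0) = -3.

f: a_k = -3, -3, 3/2, -3/2, 15/8, -21/8, …
Substitute x→r, Dx→(1/r')Dx; clear ⇒ L₀.
h=∫₀ˣh₀: take L = L₀·Dx.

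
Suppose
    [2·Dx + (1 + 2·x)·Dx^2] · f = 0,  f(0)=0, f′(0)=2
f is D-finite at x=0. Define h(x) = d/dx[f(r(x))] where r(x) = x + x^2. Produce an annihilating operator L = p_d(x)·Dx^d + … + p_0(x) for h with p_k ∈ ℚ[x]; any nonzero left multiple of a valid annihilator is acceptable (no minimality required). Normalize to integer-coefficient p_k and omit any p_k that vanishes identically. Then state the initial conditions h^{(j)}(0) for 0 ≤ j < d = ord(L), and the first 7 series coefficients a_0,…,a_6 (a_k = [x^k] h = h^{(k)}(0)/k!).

f: a_k = 0, 2, -2, 8/3, -4, 32/5, -32/3, …
f∘r: x↦r, Dx↦Dx/r' in L_f ⇒ L₀.
Differentiate: ansatz ord ≤ ord L₀ ⇒ L.
L = (4·x + 4·x^2) + (1 + 4·x + 6·x^2 + 4·x^3)·Dx  (order 1).
h: a_k = 2, 0, -4, 8, -8, 0, 16, …
ICs: h(0) = 2.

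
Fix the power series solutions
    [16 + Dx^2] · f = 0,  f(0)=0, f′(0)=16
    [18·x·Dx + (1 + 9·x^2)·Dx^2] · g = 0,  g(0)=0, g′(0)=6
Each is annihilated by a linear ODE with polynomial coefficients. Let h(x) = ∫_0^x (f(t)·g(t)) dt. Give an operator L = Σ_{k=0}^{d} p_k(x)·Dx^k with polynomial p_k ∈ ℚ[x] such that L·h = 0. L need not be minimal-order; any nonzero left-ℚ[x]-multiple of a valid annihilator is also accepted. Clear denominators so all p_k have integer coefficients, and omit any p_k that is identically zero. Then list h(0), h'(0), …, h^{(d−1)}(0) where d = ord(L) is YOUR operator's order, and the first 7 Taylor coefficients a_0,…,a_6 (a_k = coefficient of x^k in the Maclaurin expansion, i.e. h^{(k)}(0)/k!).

L = (20800 + 494784·x^2 + 2923776·x^4 + 11943936·x^6 + 26873856·x^8)·Dx + (19584·x + 342144·x^3 + 2239488·x^5 + 6718464·x^7)·Dx^2 + (1700 + 42732·x^2 + 318816·x^4 + 1492992·x^6 + 3359232·x^8)·Dx^3 + (1224·x + 21384·x^3 + 139968·x^5 + 419904·x^7)·Dx^4 + (25 + 738·x^2 + 8505·x^4 + 46656·x^6 + 104976·x^8)·Dx^5  (order 5).
h: a_k = 0, 0, 0, 32, 0, -544/5, 0, …
ICs: h(0) = 0, h′(0) = 0, h′′(0) = 0, h′′′(0) = 192, h′′′′(0) = 0.

f: a_k = 0, 16, 0, -128/3, 0, 512/15, 0, …
g: a_k = 0, 6, 0, -18, 0, 486/5, 0, …
Sym-product of L_f,L_g gives L₀ (≤ ord 4).
h=∫h₀ ⇒ L = L₀·Dx.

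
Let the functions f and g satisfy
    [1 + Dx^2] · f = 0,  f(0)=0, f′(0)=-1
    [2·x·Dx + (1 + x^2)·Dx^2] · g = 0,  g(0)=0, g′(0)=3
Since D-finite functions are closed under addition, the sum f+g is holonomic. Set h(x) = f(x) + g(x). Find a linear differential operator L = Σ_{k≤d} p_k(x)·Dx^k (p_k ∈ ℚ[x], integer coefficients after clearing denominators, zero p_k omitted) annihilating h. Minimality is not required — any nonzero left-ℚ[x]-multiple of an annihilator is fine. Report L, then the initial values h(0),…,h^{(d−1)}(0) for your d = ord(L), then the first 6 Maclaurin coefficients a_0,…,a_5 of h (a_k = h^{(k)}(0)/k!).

L = (-22·x + 28·x^3 + 2·x^5)·Dx + (-1 + 7·x^2 + 9·x^4 + x^6)·Dx^2 + (-22·x + 28·x^3 + 2·x^5)·Dx^3 + (-1 + 7·x^2 + 9·x^4 + x^6)·Dx^4  (order 4).
h: a_k = 0, 2, 0, -5/6, 0, 71/120, …
ICs: h(0) = 0, h′(0) = 2, h′′(0) = 0, h′′′(0) = -5.

f: a_k = 0, -1, 0, 1/6, 0, -1/120, …
g: a_k = 0, 3, 0, -1, 0, 3/5, …
Weyl lclm of L_f,L_g ⇒ L₀ (ord ≤ 4).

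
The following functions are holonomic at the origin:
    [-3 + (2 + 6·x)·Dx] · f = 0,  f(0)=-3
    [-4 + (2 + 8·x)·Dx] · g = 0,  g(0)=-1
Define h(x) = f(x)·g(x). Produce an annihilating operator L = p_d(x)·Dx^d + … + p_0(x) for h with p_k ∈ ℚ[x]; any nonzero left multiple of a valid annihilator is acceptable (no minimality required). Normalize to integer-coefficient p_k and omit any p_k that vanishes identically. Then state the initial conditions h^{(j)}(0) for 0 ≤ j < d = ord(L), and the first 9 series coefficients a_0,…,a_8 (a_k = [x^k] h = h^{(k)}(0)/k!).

L = (-7 - 24·x) + (2 + 14·x + 24·x^2)·Dx  (order 1).
h: a_k = 3, 21/2, -3/8, 21/16, -591/128, 4179/256, -59391/1024, 424053/2048, -24334983/32768, …
ICs: h(0) = 3.

f: a_k = -3, -9/2, 27/8, -81/16, 1215/128, -5103/256, 45927/1024, -216513/2048, 8444007/32768, …
g: a_k = -1, -2, 2, -4, 10, -28, 84, -264, 858, …
L₀ := L_f ⊗_s L_g (sym. prod.), ord ≤ 1.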